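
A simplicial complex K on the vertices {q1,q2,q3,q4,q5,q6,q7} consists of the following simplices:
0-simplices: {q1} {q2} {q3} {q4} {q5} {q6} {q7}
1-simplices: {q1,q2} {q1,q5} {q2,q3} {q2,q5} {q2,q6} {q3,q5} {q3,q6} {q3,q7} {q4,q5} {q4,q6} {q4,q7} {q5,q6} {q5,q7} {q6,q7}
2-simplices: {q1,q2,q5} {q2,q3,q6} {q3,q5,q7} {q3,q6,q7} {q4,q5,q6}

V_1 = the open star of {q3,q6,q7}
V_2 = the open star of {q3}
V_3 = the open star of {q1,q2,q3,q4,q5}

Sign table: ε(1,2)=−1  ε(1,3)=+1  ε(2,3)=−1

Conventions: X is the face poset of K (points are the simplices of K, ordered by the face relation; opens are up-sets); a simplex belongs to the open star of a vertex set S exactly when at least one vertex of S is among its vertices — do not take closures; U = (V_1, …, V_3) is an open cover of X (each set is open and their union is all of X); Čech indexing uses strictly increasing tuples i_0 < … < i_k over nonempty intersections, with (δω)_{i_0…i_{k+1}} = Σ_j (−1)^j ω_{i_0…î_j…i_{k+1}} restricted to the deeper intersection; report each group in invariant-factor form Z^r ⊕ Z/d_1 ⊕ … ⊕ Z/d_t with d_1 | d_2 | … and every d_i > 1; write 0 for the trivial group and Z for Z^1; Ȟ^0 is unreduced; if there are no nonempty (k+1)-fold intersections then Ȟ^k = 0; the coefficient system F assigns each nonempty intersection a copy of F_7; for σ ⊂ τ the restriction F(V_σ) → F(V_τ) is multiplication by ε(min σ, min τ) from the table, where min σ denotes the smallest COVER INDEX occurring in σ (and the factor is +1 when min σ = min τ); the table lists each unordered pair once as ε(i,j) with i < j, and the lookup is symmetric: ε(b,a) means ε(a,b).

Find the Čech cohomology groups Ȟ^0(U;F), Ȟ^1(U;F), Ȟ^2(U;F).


Ȟ^0(U;F) ≅ Z/7; Ȟ^1(U;F) ≅ 0; Ȟ^2(U;F) ≅ 0

nonempty overlaps:
  V1={{q3},{q6},{q7},{q2,q3},{q2,q6},{q3,q5},{q3,q6},{q3,q7},{q4,q6},{q4,q7},{q5,q6},{q5,q7},{q6,q7},{q2,q3,q6},{q3,q5,q7},{q3,q6,q7},{q4,q5,q6}} V2={{q3},{q2,q3},{q3,q5},{q3,q6},{q3,q7},{q2,q3,q6},{q3,q5,q7},{q3,q6,q7}} V3={{q1},{q2},{q3},{q4},{q5},{q1,q2},{q1,q5},{q2,q3},{q2,q5},{q2,q6},{q3,q5},{q3,q6},{q3,q7},{q4,q5},{q4,q6},{q4,q7},{q5,q6},{q5,q7},{q1,q2,q5},{q2,q3,q6},{q3,q5,q7},{q3,q6,q7},{q4,q5,q6}}
  V12={{q3},{q2,q3},{q3,q5},{q3,q6},{q3,q7},{q2,q3,q6},{q3,q5,q7},{q3,q6,q7}} V13={{q3},{q2,q3},{q2,q6},{q3,q5},{q3,q6},{q3,q7},{q4,q6},{q4,q7},{q5,q6},{q5,q7},{q2,q3,q6},{q3,q5,q7},{q3,q6,q7},{q4,q5,q6}} V23={{q3},{q2,q3},{q3,q5},{q3,q6},{q3,q7},{q2,q3,q6},{q3,q5,q7},{q3,q6,q7}}
  V123={{q3},{q2,q3},{q3,q5},{q3,q6},{q3,q7},{q2,q3,q6},{q3,q5,q7},{q3,q6,q7}}
C dims 3,3,1; δ0: rk_F7 2; δ1: rk_F7 1
degree 0: 3−2−0 = 1 → Ȟ^0 ≅ Z/7
degree 1: 3−1−2 = 0 → Ȟ^1 ≅ 0
degree 2: 1−0−1 = 0 → Ȟ^2 ≅ 0


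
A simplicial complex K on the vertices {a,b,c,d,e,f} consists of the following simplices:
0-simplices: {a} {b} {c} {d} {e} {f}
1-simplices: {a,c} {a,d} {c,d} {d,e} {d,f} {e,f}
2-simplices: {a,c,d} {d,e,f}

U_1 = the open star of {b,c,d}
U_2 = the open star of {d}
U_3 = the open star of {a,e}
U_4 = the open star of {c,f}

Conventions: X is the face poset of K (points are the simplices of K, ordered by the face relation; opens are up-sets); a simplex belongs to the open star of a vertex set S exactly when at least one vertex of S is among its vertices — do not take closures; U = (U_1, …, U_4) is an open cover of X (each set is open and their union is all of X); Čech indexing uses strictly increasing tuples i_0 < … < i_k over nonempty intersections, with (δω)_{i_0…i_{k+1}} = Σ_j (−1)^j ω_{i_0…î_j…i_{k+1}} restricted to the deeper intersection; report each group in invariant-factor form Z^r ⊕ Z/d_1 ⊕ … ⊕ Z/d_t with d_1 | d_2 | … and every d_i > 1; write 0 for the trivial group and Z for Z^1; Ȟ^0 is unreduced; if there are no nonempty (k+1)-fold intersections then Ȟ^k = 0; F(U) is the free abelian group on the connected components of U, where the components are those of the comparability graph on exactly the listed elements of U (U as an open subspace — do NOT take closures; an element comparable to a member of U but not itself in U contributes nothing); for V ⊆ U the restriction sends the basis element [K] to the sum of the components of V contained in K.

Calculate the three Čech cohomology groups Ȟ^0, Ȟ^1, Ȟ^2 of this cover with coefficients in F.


nonempty overlaps:
  U1={{b},{c},{d},{a,c},{a,d},{c,d},{d,e},{d,f},{a,c,d},{d,e,f}} U2={{d},{a,d},{c,d},{d,e},{d,f},{a,c,d},{d,e,f}} U3={{a},{e},{a,c},{a,d},{d,e},{e,f},{a,c,d},{d,e,f}} U4={{c},{f},{a,c},{c,d},{d,f},{e,f},{a,c,d},{d,e,f}}
  U12={{d},{a,d},{c,d},{d,e},{d,f},{a,c,d},{d,e,f}} U13={{a,c},{a,d},{d,e},{a,c,d},{d,e,f}} U14={{c},{a,c},{c,d},{d,f},{a,c,d},{d,e,f}} U23={{a,d},{d,e},{a,c,d},{d,e,f}} U24={{c,d},{d,f},{a,c,d},{d,e,f}} U34={{a,c},{e,f},{a,c,d},{d,e,f}}
  U123={{a,d},{d,e},{a,c,d},{d,e,f}} U124={{c,d},{d,f},{a,c,d},{d,e,f}} U134={{a,c},{a,c,d},{d,e,f}} U234={{a,c,d},{d,e,f}}
  U1234={{a,c,d},{d,e,f}}
components per intersection:
  U1: {{b}} {{c},{d},{a,c},{a,d},{c,d},{d,e},{d,f},{a,c,d},{d,e,f}}
  U2: {{d},{a,d},{c,d},{d,e},{d,f},{a,c,d},{d,e,f}}
  U3: {{a},{a,c},{a,d},{a,c,d}} {{e},{d,e},{e,f},{d,e,f}}
  U4: {{c},{a,c},{c,d},{a,c,d}} {{f},{d,f},{e,f},{d,e,f}}
  U12: {{d},{a,d},{c,d},{d,e},{d,f},{a,c,d},{d,e,f}}
  U13: {{a,c},{a,d},{a,c,d}} {{d,e},{d,e,f}}
  U14: {{c},{a,c},{c,d},{a,c,d}} {{d,f},{d,e,f}}
  U23: {{a,d},{a,c,d}} {{d,e},{d,e,f}}
  U24: {{c,d},{a,c,d}} {{d,f},{d,e,f}}
  U34: {{a,c},{a,c,d}} {{e,f},{d,e,f}}
  U123: {{a,d},{a,c,d}} {{d,e},{d,e,f}}
  U124: {{c,d},{a,c,d}} {{d,f},{d,e,f}}
  U134: {{a,c},{a,c,d}} {{d,e,f}}
  U234: {{a,c,d}} {{d,e,f}}
  U1234: {{a,c,d}} {{d,e,f}}
C dims 7,11,8,2; δ0: rk 5, SNF 1^5; δ1: rk 6, SNF 1^6; δ2: rk 2, SNF 1^2
degree 0: 7−5−0 = 2 → Ȟ^0 ≅ Z^2
degree 1: 11−6−5 = 0 → Ȟ^1 ≅ 0
degree 2: 8−2−6 = 0 → Ȟ^2 ≅ 0

Ȟ^0 = Z^2; Ȟ^1 = 0; Ȟ^2 = 0


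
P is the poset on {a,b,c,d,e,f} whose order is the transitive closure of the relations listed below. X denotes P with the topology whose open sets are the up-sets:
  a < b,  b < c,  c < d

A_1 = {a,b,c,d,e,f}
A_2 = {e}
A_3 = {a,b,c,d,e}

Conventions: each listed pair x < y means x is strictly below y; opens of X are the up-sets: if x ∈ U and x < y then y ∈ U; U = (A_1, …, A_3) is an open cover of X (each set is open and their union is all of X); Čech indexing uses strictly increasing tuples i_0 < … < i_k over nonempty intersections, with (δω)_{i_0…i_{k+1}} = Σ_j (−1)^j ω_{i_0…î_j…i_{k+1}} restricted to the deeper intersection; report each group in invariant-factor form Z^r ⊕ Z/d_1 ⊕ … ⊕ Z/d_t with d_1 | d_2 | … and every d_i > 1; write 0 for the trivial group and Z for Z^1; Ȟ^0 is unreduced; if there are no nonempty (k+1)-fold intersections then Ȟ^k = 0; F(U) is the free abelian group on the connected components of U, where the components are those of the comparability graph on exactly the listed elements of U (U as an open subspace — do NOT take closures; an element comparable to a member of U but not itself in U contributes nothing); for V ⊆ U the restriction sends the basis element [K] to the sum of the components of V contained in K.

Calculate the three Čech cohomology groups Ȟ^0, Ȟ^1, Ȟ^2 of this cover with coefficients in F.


nerve of the cover:
  A12={e} A13={a,b,c,d,e} A23={e}
  A123={e}
components per intersection:
  A1: {a,b,c,d} {e} {f}
  A2: {e}
  A3: {a,b,c,d} {e}
  A12: {e}
  A13: {a,b,c,d} {e}
  A23: {e}
  A123: {e}
C dims 6,4,1; δ0: rk 3, SNF 1^3; δ1: rk 1, SNF 1^1
Ȟ^0 = (6 − 3) − 0 = 3, so Ȟ^0 ≅ Z^3
Ȟ^1 = (4 − 1) − 3 = 0, so Ȟ^1 ≅ 0
Ȟ^2 = (1 − 0) − 1 = 0, so Ȟ^2 ≅ 0

Ȟ^0(U;F) ≅ Z^3,  Ȟ^1(U;F) ≅ 0,  Ȟ^2(U;F) ≅ 0


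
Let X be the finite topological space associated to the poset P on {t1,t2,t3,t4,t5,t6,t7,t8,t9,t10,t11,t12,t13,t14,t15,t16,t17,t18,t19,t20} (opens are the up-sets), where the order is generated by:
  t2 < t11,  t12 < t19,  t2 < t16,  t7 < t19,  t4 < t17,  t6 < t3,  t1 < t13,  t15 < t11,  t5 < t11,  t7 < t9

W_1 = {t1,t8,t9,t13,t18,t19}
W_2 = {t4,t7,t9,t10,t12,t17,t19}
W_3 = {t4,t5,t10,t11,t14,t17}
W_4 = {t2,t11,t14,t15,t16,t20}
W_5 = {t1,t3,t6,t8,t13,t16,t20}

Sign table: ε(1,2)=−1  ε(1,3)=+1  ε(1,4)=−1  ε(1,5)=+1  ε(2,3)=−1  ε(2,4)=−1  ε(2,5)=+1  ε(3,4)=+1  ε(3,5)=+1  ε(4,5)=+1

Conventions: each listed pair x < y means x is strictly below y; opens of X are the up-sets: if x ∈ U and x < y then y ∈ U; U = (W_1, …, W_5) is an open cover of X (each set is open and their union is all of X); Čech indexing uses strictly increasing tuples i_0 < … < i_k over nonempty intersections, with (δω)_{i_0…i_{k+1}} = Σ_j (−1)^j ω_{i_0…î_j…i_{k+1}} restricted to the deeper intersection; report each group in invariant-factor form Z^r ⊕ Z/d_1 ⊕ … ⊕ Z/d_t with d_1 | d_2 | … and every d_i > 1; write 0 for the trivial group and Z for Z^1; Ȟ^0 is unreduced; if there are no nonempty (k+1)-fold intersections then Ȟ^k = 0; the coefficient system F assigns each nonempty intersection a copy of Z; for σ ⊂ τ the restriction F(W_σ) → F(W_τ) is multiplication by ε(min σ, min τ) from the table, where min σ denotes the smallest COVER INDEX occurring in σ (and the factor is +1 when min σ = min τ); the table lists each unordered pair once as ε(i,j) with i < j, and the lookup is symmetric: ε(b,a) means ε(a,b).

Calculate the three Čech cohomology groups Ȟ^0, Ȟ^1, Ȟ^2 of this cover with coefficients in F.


intersection data:
  W12={t9,t19} W15={t1,t8,t13} W23={t4,t10,t17} W34={t11,t14} W45={t16,t20}
C dims 5,5; δ0: rk 4, SNF 1^4
Ȟ^0 = (5 − 4) − 0 = 1, so Ȟ^0 ≅ Z
Ȟ^1 = (5 − 0) − 4 = 1, so Ȟ^1 ≅ Z
Ȟ^2 = (0 − 0) − 0 = 0, so Ȟ^2 ≅ 0

Ȟ^0(U;F) ≅ Z, Ȟ^1(U;F) ≅ Z and Ȟ^2(U;F) ≅ 0


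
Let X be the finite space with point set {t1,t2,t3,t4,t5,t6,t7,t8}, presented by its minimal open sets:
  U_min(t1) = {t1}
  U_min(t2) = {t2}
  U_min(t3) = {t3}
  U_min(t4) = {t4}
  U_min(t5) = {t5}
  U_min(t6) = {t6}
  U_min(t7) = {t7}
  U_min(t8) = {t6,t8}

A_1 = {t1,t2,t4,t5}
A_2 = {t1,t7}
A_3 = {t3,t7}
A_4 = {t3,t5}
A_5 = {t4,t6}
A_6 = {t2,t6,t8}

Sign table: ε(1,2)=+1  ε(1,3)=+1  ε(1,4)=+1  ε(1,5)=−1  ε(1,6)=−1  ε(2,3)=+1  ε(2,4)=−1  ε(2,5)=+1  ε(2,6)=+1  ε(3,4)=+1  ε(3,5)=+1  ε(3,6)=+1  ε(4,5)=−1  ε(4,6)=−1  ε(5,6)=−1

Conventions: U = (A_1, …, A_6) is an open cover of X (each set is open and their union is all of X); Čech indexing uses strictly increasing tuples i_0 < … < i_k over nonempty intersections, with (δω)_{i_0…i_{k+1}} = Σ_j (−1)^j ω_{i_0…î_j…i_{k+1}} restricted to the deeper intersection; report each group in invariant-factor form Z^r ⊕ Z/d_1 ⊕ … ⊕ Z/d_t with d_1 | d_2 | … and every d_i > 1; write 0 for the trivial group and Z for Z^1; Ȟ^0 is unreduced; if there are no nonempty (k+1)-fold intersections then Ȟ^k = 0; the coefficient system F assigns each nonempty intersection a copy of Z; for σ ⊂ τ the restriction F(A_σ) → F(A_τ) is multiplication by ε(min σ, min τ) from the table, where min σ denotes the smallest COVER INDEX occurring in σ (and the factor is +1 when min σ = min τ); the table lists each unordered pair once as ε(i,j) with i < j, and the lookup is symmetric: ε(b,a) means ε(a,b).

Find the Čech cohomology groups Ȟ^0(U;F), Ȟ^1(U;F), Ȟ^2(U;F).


Ȟ^0 ≅ 0,  Ȟ^1 ≅ Z ⊕ Z/2,  Ȟ^2 ≅ 0

nerve of the cover:
  A12={t1} A14={t5} A15={t4} A16={t2} A23={t7} A34={t3} A56={t6}
C dims 6,7; δ0: rk 6, SNF 1^5·2
Ȟ^0 = (6 − 6) − 0 = 0, so Ȟ^0 ≅ 0
Ȟ^1 = (7 − 0) − 6 = 1 plus torsion [2], so Ȟ^1 ≅ Z ⊕ Z/2
Ȟ^2 = (0 − 0) − 0 = 0, so Ȟ^2 ≅ 0


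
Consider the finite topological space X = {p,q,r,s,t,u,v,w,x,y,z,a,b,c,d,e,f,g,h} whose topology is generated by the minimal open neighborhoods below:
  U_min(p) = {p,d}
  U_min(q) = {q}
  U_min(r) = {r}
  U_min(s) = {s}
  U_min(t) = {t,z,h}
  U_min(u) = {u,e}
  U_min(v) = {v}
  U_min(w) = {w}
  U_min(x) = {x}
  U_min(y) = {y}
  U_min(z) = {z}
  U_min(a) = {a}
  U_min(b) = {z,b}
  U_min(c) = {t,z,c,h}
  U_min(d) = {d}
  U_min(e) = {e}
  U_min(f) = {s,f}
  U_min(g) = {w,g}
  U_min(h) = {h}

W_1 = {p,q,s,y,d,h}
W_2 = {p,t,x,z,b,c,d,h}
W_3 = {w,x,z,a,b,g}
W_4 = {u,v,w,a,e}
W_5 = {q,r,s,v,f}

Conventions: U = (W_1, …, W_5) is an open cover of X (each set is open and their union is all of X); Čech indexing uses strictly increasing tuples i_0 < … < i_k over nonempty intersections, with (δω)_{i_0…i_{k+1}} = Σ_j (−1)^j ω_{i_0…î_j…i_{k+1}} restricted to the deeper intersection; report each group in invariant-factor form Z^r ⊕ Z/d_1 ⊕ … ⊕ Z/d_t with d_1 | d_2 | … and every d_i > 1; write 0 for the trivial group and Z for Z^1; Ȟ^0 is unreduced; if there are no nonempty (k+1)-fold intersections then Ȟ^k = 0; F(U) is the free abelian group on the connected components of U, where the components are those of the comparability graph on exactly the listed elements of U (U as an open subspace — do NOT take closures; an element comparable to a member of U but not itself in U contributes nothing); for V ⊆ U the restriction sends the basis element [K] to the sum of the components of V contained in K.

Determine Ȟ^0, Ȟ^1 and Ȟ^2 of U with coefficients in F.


Ȟ^0(U;F) ≅ Z^11,  Ȟ^1(U;F) ≅ 0,  Ȟ^2(U;F) ≅ 0

nonempty intersections:
  W12={p,d,h} W15={q,s} W23={x,z,b} W34={w,a} W45={v}
components per intersection:
  W1: {p,d} {q} {s} {y} {h}
  W2: {p,d} {t,z,b,c,h} {x}
  W3: {w,g} {x} {z,b} {a}
  W4: {u,e} {v} {w} {a}
  W5: {q} {r} {s,f} {v}
  W12: {p,d} {h}
  W15: {q} {s}
  W23: {x} {z,b}
  W34: {w} {a}
  W45: {v}
C dims 20,9; δ0: rk 9, SNF 1^9
Ȟ^0: (20−9)−0=11 ⇒ Z^11
Ȟ^1: (9−0)−9=0 ⇒ 0
Ȟ^2: (0−0)−0=0 ⇒ 0


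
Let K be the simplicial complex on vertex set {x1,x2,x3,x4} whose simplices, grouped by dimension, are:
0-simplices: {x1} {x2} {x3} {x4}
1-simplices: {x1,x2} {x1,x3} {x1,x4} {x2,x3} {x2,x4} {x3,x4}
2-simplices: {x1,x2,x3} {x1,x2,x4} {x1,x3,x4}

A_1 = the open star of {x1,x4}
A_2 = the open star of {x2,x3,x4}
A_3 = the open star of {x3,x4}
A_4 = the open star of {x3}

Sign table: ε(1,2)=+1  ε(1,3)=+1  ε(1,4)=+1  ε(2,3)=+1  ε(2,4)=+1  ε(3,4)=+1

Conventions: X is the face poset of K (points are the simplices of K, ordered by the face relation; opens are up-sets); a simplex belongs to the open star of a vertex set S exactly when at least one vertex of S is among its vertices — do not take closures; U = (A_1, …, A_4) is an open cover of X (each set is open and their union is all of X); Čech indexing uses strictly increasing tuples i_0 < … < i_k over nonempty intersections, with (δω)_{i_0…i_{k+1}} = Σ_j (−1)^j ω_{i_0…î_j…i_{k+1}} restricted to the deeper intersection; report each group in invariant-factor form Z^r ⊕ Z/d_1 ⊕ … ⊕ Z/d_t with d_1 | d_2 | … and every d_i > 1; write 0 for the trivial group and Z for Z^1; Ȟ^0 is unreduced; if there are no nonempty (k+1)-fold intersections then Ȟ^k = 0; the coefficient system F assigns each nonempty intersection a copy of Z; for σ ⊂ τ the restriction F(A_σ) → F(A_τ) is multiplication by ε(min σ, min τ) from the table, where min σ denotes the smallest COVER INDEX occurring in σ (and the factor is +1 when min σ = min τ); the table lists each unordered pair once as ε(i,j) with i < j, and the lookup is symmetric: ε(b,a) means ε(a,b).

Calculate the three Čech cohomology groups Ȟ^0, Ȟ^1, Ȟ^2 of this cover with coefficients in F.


nerve simplices:
  A1={{x1},{x4},{x1,x2},{x1,x3},{x1,x4},{x2,x4},{x3,x4},{x1,x2,x3},{x1,x2,x4},{x1,x3,x4}} A2={{x2},{x3},{x4},{x1,x2},{x1,x3},{x1,x4},{x2,x3},{x2,x4},{x3,x4},{x1,x2,x3},{x1,x2,x4},{x1,x3,x4}} A3={{x3},{x4},{x1,x3},{x1,x4},{x2,x3},{x2,x4},{x3,x4},{x1,x2,x3},{x1,x2,x4},{x1,x3,x4}} A4={{x3},{x1,x3},{x2,x3},{x3,x4},{x1,x2,x3},{x1,x3,x4}}
  A12={{x4},{x1,x2},{x1,x3},{x1,x4},{x2,x4},{x3,x4},{x1,x2,x3},{x1,x2,x4},{x1,x3,x4}} A13={{x4},{x1,x3},{x1,x4},{x2,x4},{x3,x4},{x1,x2,x3},{x1,x2,x4},{x1,x3,x4}} A14={{x1,x3},{x3,x4},{x1,x2,x3},{x1,x3,x4}} A23={{x3},{x4},{x1,x3},{x1,x4},{x2,x3},{x2,x4},{x3,x4},{x1,x2,x3},{x1,x2,x4},{x1,x3,x4}} A24={{x3},{x1,x3},{x2,x3},{x3,x4},{x1,x2,x3},{x1,x3,x4}} A34={{x3},{x1,x3},{x2,x3},{x3,x4},{x1,x2,x3},{x1,x3,x4}}
  A123={{x4},{x1,x3},{x1,x4},{x2,x4},{x3,x4},{x1,x2,x3},{x1,x2,x4},{x1,x3,x4}} A124={{x1,x3},{x3,x4},{x1,x2,x3},{x1,x3,x4}} A134={{x1,x3},{x3,x4},{x1,x2,x3},{x1,x3,x4}} A234={{x3},{x1,x3},{x2,x3},{x3,x4},{x1,x2,x3},{x1,x3,x4}}
  A1234={{x1,x3},{x3,x4},{x1,x2,x3},{x1,x3,x4}}
C dims 4,6,4,1; δ0: rk 3, SNF 1^3; δ1: rk 3, SNF 1^3; δ2: rk 1, SNF 1^1
degree 0: 4−3−0 = 1 → Ȟ^0 ≅ Z
degree 1: 6−3−3 = 0 → Ȟ^1 ≅ 0
degree 2: 4−1−3 = 0 → Ȟ^2 ≅ 0

Ȟ^0 = Z, Ȟ^1 = 0, Ȟ^2 = 0


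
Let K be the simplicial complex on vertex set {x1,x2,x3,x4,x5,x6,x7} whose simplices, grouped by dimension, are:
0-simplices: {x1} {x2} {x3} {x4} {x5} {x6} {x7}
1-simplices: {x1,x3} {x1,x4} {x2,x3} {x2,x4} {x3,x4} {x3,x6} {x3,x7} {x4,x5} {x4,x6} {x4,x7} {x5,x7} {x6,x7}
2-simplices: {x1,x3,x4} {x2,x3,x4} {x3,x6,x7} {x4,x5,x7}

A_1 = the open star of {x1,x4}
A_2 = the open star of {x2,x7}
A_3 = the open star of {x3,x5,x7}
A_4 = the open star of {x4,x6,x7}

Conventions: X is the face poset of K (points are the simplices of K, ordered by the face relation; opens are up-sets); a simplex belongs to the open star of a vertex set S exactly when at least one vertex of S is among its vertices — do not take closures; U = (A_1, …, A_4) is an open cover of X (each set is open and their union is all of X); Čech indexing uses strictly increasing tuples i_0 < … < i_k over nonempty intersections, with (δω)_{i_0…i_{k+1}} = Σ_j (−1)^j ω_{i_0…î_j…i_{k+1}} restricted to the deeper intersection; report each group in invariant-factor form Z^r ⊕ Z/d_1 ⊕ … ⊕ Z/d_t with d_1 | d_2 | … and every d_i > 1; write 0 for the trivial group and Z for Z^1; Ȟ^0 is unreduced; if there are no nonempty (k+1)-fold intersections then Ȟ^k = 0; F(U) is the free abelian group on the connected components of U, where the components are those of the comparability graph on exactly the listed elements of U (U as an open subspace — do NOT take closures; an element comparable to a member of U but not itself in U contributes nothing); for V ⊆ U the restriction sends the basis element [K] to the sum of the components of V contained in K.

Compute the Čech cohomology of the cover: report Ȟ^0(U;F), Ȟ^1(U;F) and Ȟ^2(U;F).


intersection data:
  A1={{x1},{x4},{x1,x3},{x1,x4},{x2,x4},{x3,x4},{x4,x5},{x4,x6},{x4,x7},{x1,x3,x4},{x2,x3,x4},{x4,x5,x7}} A2={{x2},{x7},{x2,x3},{x2,x4},{x3,x7},{x4,x7},{x5,x7},{x6,x7},{x2,x3,x4},{x3,x6,x7},{x4,x5,x7}} A3={{x3},{x5},{x7},{x1,x3},{x2,x3},{x3,x4},{x3,x6},{x3,x7},{x4,x5},{x4,x7},{x5,x7},{x6,x7},{x1,x3,x4},{x2,x3,x4},{x3,x6,x7},{x4,x5,x7}} A4={{x4},{x6},{x7},{x1,x4},{x2,x4},{x3,x4},{x3,x6},{x3,x7},{x4,x5},{x4,x6},{x4,x7},{x5,x7},{x6,x7},{x1,x3,x4},{x2,x3,x4},{x3,x6,x7},{x4,x5,x7}}
  A12={{x2,x4},{x4,x7},{x2,x3,x4},{x4,x5,x7}} A13={{x1,x3},{x3,x4},{x4,x5},{x4,x7},{x1,x3,x4},{x2,x3,x4},{x4,x5,x7}} A14={{x4},{x1,x4},{x2,x4},{x3,x4},{x4,x5},{x4,x6},{x4,x7},{x1,x3,x4},{x2,x3,x4},{x4,x5,x7}} A23={{x7},{x2,x3},{x3,x7},{x4,x7},{x5,x7},{x6,x7},{x2,x3,x4},{x3,x6,x7},{x4,x5,x7}} A24={{x7},{x2,x4},{x3,x7},{x4,x7},{x5,x7},{x6,x7},{x2,x3,x4},{x3,x6,x7},{x4,x5,x7}} A34={{x7},{x3,x4},{x3,x6},{x3,x7},{x4,x5},{x4,x7},{x5,x7},{x6,x7},{x1,x3,x4},{x2,x3,x4},{x3,x6,x7},{x4,x5,x7}}
  A123={{x4,x7},{x2,x3,x4},{x4,x5,x7}} A124={{x2,x4},{x4,x7},{x2,x3,x4},{x4,x5,x7}} A134={{x3,x4},{x4,x5},{x4,x7},{x1,x3,x4},{x2,x3,x4},{x4,x5,x7}} A234={{x7},{x3,x7},{x4,x7},{x5,x7},{x6,x7},{x2,x3,x4},{x3,x6,x7},{x4,x5,x7}}
  A1234={{x4,x7},{x2,x3,x4},{x4,x5,x7}}
components per intersection:
  A1: {{x1},{x4},{x1,x3},{x1,x4},{x2,x4},{x3,x4},{x4,x5},{x4,x6},{x4,x7},{x1,x3,x4},{x2,x3,x4},{x4,x5,x7}}
  A2: {{x2},{x2,x3},{x2,x4},{x2,x3,x4}} {{x7},{x3,x7},{x4,x7},{x5,x7},{x6,x7},{x3,x6,x7},{x4,x5,x7}}
  A3: {{x3},{x5},{x7},{x1,x3},{x2,x3},{x3,x4},{x3,x6},{x3,x7},{x4,x5},{x4,x7},{x5,x7},{x6,x7},{x1,x3,x4},{x2,x3,x4},{x3,x6,x7},{x4,x5,x7}}
  A4: {{x4},{x6},{x7},{x1,x4},{x2,x4},{x3,x4},{x3,x6},{x3,x7},{x4,x5},{x4,x6},{x4,x7},{x5,x7},{x6,x7},{x1,x3,x4},{x2,x3,x4},{x3,x6,x7},{x4,x5,x7}}
  A12: {{x2,x4},{x2,x3,x4}} {{x4,x7},{x4,x5,x7}}
  A13: {{x1,x3},{x3,x4},{x1,x3,x4},{x2,x3,x4}} {{x4,x5},{x4,x7},{x4,x5,x7}}
  A14: {{x4},{x1,x4},{x2,x4},{x3,x4},{x4,x5},{x4,x6},{x4,x7},{x1,x3,x4},{x2,x3,x4},{x4,x5,x7}}
  A23: {{x7},{x3,x7},{x4,x7},{x5,x7},{x6,x7},{x3,x6,x7},{x4,x5,x7}} {{x2,x3},{x2,x3,x4}}
  A24: {{x7},{x3,x7},{x4,x7},{x5,x7},{x6,x7},{x3,x6,x7},{x4,x5,x7}} {{x2,x4},{x2,x3,x4}}
  A34: {{x7},{x3,x6},{x3,x7},{x4,x5},{x4,x7},{x5,x7},{x6,x7},{x3,x6,x7},{x4,x5,x7}} {{x3,x4},{x1,x3,x4},{x2,x3,x4}}
  A123: {{x4,x7},{x4,x5,x7}} {{x2,x3,x4}}
  A124: {{x2,x4},{x2,x3,x4}} {{x4,x7},{x4,x5,x7}}
  A134: {{x3,x4},{x1,x3,x4},{x2,x3,x4}} {{x4,x5},{x4,x7},{x4,x5,x7}}
  A234: {{x7},{x3,x7},{x4,x7},{x5,x7},{x6,x7},{x3,x6,x7},{x4,x5,x7}} {{x2,x3,x4}}
  A1234: {{x4,x7},{x4,x5,x7}} {{x2,x3,x4}}
C dims 5,11,8,2; δ0: rk 4, SNF 1^4; δ1: rk 6, SNF 1^6; δ2: rk 2, SNF 1^2
Ȟ^0 = (5 − 4) − 0 = 1, so Ȟ^0 ≅ Z
Ȟ^1 = (11 − 6) − 4 = 1, so Ȟ^1 ≅ Z
Ȟ^2 = (8 − 2) − 6 = 0, so Ȟ^2 ≅ 0

Ȟ^0 ≅ Z,  Ȟ^1 ≅ Z,  Ȟ^2 ≅ 0


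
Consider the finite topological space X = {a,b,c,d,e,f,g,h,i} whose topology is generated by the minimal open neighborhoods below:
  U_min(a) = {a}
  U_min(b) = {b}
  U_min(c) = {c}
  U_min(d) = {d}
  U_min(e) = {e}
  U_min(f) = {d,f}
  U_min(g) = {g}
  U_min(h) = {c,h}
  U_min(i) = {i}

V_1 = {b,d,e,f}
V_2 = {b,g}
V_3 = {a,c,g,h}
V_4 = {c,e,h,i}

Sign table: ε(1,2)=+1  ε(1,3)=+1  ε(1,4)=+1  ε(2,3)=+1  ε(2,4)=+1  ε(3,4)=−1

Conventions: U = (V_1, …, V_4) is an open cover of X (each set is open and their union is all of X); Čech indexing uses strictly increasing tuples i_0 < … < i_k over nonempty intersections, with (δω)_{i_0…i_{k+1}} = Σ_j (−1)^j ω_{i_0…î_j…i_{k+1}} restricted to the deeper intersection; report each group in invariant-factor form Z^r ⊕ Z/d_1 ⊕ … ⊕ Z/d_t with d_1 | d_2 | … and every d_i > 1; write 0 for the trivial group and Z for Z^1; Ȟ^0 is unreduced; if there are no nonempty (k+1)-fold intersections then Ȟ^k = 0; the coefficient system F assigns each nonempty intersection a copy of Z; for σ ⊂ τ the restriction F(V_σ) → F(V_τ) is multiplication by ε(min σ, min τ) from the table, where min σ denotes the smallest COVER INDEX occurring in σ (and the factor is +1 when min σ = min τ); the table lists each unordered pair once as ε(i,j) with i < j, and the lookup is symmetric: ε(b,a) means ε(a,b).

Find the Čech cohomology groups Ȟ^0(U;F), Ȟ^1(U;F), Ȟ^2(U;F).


nerve of the cover:
  V12={b} V14={e} V23={g} V34={c,h}
C dims 4,4; δ0: rk 4, SNF 1^3·2
Ȟ^0 = (4 − 4) − 0 = 0, so Ȟ^0 ≅ 0
Ȟ^1 = (4 − 0) − 4 = 0 plus torsion [2], so Ȟ^1 ≅ Z/2
Ȟ^2 = (0 − 0) − 0 = 0, so Ȟ^2 ≅ 0

Ȟ^0 = 0,  Ȟ^1 = Z/2,  Ȟ^2 = 0


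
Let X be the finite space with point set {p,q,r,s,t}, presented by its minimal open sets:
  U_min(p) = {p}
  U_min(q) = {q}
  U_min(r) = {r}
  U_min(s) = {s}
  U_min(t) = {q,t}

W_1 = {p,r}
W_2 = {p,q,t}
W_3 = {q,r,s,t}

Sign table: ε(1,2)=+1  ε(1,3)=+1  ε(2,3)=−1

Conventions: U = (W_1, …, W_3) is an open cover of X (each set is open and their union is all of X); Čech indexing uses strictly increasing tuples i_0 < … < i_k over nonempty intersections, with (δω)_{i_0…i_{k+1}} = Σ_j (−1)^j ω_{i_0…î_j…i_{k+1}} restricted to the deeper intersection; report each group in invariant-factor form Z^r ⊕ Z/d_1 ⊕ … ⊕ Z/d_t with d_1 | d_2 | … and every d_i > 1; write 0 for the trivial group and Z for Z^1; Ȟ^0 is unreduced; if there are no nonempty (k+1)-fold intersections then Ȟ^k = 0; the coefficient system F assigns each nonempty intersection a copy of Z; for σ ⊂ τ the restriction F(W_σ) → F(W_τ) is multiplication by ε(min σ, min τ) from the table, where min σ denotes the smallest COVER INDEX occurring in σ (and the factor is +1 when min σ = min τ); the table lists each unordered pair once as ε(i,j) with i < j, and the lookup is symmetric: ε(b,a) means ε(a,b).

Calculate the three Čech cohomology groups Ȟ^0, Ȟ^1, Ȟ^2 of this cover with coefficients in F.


Ȟ^0 ≅ 0,  Ȟ^1 ≅ Z/2,  Ȟ^2 ≅ 0

nonempty intersections:
  W12={p} W13={r} W23={q,t}
C dims 3,3; δ0: rk 3, SNF 1^2·2
Ȟ^0: (3−3)−0=0 ⇒ 0
Ȟ^1: (3−0)−3=0 plus torsion [2] ⇒ Z/2
Ȟ^2: (0−0)−0=0 ⇒ 0


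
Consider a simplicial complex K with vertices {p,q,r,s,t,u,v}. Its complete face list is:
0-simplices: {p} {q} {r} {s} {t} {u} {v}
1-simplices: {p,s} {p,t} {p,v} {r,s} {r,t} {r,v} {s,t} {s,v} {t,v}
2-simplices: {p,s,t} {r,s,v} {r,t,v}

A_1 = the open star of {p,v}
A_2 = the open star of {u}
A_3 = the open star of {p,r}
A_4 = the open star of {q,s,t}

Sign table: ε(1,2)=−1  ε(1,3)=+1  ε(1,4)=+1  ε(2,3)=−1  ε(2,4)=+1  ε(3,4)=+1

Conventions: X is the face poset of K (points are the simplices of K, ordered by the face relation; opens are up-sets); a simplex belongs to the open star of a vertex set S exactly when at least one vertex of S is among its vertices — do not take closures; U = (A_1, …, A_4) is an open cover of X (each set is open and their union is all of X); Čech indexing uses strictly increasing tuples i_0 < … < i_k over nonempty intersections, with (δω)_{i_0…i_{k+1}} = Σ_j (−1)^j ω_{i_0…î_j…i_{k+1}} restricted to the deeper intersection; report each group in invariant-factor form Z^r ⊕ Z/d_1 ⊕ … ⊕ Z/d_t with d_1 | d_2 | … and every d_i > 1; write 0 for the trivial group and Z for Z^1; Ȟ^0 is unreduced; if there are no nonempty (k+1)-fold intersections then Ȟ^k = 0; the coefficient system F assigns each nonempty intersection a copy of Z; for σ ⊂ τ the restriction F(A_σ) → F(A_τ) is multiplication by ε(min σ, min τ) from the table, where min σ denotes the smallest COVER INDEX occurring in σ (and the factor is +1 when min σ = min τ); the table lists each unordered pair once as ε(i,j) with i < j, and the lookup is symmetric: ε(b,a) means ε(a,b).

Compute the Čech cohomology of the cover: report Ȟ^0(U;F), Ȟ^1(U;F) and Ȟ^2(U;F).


intersection data:
  A1={{p},{v},{p,s},{p,t},{p,v},{r,v},{s,v},{t,v},{p,s,t},{r,s,v},{r,t,v}} A2={{u}} A3={{p},{r},{p,s},{p,t},{p,v},{r,s},{r,t},{r,v},{p,s,t},{r,s,v},{r,t,v}} A4={{q},{s},{t},{p,s},{p,t},{r,s},{r,t},{s,t},{s,v},{t,v},{p,s,t},{r,s,v},{r,t,v}}
  A13={{p},{p,s},{p,t},{p,v},{r,v},{p,s,t},{r,s,v},{r,t,v}} A14={{p,s},{p,t},{s,v},{t,v},{p,s,t},{r,s,v},{r,t,v}} A34={{p,s},{p,t},{r,s},{r,t},{p,s,t},{r,s,v},{r,t,v}}
  A134={{p,s},{p,t},{p,s,t},{r,s,v},{r,t,v}}
C dims 4,3,1; δ0: rk 2, SNF 1^2; δ1: rk 1, SNF 1^1
Ȟ^0 = (4 − 2) − 0 = 2, so Ȟ^0 ≅ Z^2
Ȟ^1 = (3 − 1) − 2 = 0, so Ȟ^1 ≅ 0
Ȟ^2 = (1 − 0) − 1 = 0, so Ȟ^2 ≅ 0

Ȟ^0 ≅ Z^2,  Ȟ^1 ≅ 0,  Ȟ^2 ≅ 0


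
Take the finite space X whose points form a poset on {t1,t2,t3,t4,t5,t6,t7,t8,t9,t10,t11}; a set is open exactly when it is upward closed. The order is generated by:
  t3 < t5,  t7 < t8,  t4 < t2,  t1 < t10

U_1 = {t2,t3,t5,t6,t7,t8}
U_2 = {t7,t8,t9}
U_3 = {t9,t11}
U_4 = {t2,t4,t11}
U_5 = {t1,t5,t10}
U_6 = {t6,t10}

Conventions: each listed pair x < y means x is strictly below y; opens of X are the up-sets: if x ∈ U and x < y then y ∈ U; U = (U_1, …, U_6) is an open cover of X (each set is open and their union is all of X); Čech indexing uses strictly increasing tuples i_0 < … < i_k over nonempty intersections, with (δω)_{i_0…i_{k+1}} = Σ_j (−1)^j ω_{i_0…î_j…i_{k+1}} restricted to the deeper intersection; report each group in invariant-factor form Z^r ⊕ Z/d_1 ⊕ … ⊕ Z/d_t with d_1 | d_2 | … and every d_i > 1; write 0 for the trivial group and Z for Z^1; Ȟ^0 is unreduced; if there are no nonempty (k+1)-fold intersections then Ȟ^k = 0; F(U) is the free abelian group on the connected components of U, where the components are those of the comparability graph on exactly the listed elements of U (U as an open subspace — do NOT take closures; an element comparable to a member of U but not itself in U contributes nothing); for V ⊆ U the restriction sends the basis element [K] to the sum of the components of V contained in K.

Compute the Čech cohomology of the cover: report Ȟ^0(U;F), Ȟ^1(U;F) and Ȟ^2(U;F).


nerve simplices:
  U12={t7,t8} U14={t2} U15={t5} U16={t6} U23={t9} U34={t11} U56={t10}
components per intersection:
  U1: {t2} {t3,t5} {t6} {t7,t8}
  U2: {t7,t8} {t9}
  U3: {t9} {t11}
  U4: {t2,t4} {t11}
  U5: {t1,t10} {t5}
  U6: {t6} {t10}
  U12: {t7,t8}
  U14: {t2}
  U15: {t5}
  U16: {t6}
  U23: {t9}
  U34: {t11}
  U56: {t10}
C dims 14,7; δ0: rk 7, SNF 1^7
degree 0: 14−7−0 = 7 → Ȟ^0 ≅ Z^7
degree 1: 7−0−7 = 0 → Ȟ^1 ≅ 0
degree 2: 0−0−0 = 0 → Ȟ^2 ≅ 0

Ȟ^0 = Z^7; Ȟ^1 = 0; Ȟ^2 = 0


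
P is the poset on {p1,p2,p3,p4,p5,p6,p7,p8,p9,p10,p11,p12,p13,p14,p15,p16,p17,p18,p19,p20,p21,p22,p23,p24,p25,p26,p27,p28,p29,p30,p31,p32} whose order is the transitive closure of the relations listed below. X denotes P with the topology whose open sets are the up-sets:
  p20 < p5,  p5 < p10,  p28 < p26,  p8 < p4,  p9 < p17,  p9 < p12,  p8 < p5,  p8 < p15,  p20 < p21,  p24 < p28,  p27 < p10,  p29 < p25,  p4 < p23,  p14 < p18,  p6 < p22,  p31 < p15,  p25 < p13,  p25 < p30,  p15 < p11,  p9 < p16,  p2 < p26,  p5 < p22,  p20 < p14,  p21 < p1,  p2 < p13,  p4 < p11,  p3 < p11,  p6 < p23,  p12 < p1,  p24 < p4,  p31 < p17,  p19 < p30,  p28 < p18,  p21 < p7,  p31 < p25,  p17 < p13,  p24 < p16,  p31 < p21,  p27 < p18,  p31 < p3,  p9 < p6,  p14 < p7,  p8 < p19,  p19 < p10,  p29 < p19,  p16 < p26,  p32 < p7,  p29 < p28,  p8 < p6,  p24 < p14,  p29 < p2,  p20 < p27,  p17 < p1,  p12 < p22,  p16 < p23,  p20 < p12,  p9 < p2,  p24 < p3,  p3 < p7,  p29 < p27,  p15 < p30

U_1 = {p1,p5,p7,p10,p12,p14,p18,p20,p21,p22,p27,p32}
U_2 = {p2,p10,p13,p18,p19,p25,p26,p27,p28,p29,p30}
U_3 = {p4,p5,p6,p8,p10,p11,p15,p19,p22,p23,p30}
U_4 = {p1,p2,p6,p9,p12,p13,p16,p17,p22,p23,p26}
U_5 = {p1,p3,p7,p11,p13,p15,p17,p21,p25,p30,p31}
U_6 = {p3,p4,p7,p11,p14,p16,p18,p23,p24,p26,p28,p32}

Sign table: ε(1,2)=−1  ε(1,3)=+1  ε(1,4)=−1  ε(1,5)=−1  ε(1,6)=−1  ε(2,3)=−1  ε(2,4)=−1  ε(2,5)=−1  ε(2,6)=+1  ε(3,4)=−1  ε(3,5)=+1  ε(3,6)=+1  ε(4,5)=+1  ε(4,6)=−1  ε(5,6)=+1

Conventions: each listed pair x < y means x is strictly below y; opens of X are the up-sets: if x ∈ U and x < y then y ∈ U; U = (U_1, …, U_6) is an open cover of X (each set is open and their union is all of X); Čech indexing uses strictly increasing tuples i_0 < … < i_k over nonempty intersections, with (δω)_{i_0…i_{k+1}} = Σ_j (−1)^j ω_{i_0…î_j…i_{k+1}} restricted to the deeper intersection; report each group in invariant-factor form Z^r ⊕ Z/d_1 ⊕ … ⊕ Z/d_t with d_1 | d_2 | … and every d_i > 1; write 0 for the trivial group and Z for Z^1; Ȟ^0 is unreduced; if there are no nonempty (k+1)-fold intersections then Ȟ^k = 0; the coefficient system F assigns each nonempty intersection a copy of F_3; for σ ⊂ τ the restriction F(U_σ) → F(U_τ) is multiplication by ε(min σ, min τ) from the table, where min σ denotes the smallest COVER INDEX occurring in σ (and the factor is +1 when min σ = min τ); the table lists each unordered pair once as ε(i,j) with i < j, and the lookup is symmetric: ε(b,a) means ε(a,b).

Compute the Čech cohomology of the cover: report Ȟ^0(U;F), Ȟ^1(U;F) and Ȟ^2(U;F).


Ȟ^0 ≅ 0; Ȟ^1 ≅ 0; Ȟ^2 ≅ Z/3

nonempty overlaps:
  U12={p10,p18,p27} U13={p5,p10,p22} U14={p1,p12,p22} U15={p1,p7,p21} U16={p7,p14,p18,p32} U23={p10,p19,p30} U24={p2,p13,p26} U25={p13,p25,p30} U26={p18,p26,p28} U34={p6,p22,p23} U35={p11,p15,p30} U36={p4,p11,p23} U45={p1,p13,p17} U46={p16,p23,p26} U56={p3,p7,p11}
  U123={p10} U126={p18} U134={p22} U145={p1} U156={p7} U235={p30} U245={p13} U246={p26} U346={p23} U356={p11}
C dims 6,15,10; δ0: rk_F3 6; δ1: rk_F3 9
degree 0: 6−6−0 = 0 → Ȟ^0 ≅ 0
degree 1: 15−9−6 = 0 → Ȟ^1 ≅ 0
degree 2: 10−0−9 = 1 → Ȟ^2 ≅ Z/3


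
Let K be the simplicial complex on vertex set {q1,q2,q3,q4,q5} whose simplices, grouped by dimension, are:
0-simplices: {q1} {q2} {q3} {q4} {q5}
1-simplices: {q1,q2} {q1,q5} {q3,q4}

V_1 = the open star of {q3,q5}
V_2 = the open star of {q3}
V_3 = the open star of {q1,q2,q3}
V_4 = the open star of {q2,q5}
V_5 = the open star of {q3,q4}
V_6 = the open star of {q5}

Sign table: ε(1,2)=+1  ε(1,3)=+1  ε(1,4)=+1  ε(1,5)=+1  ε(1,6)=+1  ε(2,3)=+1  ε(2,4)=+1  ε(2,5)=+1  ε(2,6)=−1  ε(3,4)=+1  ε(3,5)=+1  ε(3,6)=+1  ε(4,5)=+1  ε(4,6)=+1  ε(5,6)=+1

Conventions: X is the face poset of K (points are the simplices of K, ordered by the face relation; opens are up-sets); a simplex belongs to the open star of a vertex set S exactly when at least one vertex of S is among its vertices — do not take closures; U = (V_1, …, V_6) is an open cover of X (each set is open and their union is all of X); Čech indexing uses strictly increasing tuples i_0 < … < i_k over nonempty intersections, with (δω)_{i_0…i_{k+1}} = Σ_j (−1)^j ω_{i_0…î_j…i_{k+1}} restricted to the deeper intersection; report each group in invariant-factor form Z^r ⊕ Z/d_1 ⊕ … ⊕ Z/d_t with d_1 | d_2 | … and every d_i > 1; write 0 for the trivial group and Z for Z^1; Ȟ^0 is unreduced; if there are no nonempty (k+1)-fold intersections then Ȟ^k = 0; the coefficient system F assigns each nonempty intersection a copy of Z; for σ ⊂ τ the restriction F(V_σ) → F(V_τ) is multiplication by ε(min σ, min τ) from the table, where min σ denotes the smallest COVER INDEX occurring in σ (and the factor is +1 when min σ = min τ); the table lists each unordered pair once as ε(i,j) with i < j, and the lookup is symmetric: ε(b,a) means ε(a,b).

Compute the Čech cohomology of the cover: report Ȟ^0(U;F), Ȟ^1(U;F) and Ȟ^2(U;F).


nonempty intersections:
  V1={{q3},{q5},{q1,q5},{q3,q4}} V2={{q3},{q3,q4}} V3={{q1},{q2},{q3},{q1,q2},{q1,q5},{q3,q4}} V4={{q2},{q5},{q1,q2},{q1,q5}} V5={{q3},{q4},{q3,q4}} V6={{q5},{q1,q5}}
  V12={{q3},{q3,q4}} V13={{q3},{q1,q5},{q3,q4}} V14={{q5},{q1,q5}} V15={{q3},{q3,q4}} V16={{q5},{q1,q5}} V23={{q3},{q3,q4}} V25={{q3},{q3,q4}} V34={{q2},{q1,q2},{q1,q5}} V35={{q3},{q3,q4}} V36={{q1,q5}} V46={{q5},{q1,q5}}
  V123={{q3},{q3,q4}} V125={{q3},{q3,q4}} V134={{q1,q5}} V135={{q3},{q3,q4}} V136={{q1,q5}} V146={{q5},{q1,q5}} V235={{q3},{q3,q4}} V346={{q1,q5}}
  V1235={{q3},{q3,q4}} V1346={{q1,q5}}
C dims 6,11,8,2; δ0: rk 5, SNF 1^5; δ1: rk 6, SNF 1^6; δ2: rk 2, SNF 1^2
Ȟ^0: (6−5)−0=1 ⇒ Z
Ȟ^1: (11−6)−5=0 ⇒ 0
Ȟ^2: (8−2)−6=0 ⇒ 0

Ȟ^0 = Z, Ȟ^1 = 0 and Ȟ^2 = 0


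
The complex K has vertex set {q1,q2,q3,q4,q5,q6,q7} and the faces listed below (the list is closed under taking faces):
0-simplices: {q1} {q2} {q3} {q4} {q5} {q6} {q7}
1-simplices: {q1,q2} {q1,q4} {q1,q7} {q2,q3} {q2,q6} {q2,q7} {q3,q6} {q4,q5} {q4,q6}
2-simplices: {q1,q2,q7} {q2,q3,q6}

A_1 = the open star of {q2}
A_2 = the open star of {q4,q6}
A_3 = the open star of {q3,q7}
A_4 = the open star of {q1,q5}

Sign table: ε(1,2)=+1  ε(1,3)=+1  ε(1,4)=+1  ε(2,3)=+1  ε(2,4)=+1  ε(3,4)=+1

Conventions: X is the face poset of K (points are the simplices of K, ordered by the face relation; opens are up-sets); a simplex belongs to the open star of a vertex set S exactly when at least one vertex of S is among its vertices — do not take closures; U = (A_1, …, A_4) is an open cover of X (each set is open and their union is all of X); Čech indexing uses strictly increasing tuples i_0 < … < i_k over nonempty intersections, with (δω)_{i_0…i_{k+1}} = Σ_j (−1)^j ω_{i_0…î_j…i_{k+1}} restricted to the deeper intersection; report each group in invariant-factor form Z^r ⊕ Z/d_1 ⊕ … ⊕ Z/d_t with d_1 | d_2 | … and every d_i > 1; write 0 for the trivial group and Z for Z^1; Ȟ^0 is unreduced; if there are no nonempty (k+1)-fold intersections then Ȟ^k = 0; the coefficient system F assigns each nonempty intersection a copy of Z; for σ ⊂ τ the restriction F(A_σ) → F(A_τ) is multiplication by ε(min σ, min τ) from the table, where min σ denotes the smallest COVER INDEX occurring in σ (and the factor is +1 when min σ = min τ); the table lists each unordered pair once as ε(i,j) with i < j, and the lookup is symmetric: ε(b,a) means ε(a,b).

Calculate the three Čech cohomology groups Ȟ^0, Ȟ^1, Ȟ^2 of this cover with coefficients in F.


Ȟ^0(U;F) ≅ Z, Ȟ^1(U;F) ≅ Z and Ȟ^2(U;F) ≅ 0

cover nerve:
  A1={{q2},{q1,q2},{q2,q3},{q2,q6},{q2,q7},{q1,q2,q7},{q2,q3,q6}} A2={{q4},{q6},{q1,q4},{q2,q6},{q3,q6},{q4,q5},{q4,q6},{q2,q3,q6}} A3={{q3},{q7},{q1,q7},{q2,q3},{q2,q7},{q3,q6},{q1,q2,q7},{q2,q3,q6}} A4={{q1},{q5},{q1,q2},{q1,q4},{q1,q7},{q4,q5},{q1,q2,q7}}
  A12={{q2,q6},{q2,q3,q6}} A13={{q2,q3},{q2,q7},{q1,q2,q7},{q2,q3,q6}} A14={{q1,q2},{q1,q2,q7}} A23={{q3,q6},{q2,q3,q6}} A24={{q1,q4},{q4,q5}} A34={{q1,q7},{q1,q2,q7}}
  A123={{q2,q3,q6}} A134={{q1,q2,q7}}
C dims 4,6,2; δ0: rk 3, SNF 1^3; δ1: rk 2, SNF 1^2
Ȟ^0: (4−3)−0=1 ⇒ Z
Ȟ^1: (6−2)−3=1 ⇒ Z
Ȟ^2: (2−0)−2=0 ⇒ 0


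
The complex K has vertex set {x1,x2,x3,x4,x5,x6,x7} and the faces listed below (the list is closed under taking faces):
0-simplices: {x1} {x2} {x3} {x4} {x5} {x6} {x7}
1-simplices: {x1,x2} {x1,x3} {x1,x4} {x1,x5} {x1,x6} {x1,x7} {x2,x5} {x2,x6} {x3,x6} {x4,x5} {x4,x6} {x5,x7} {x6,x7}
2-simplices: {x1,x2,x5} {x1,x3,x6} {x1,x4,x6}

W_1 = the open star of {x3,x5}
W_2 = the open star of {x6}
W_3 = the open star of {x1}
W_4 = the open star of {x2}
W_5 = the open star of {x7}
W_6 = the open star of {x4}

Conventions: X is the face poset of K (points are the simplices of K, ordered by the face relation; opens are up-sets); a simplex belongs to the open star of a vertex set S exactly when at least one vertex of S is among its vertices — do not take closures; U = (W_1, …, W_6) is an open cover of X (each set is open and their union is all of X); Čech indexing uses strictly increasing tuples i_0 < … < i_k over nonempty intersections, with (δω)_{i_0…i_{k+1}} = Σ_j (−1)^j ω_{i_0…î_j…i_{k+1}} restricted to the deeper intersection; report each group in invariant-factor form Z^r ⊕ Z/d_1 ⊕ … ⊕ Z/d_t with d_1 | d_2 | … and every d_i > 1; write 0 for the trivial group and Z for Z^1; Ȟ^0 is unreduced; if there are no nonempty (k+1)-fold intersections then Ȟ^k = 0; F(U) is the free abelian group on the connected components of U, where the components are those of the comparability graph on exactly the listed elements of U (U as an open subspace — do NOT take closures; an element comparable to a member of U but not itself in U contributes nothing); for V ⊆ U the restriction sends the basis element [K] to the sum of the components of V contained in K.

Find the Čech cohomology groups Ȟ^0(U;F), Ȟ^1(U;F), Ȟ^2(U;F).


Ȟ^0 ≅ Z, Ȟ^1 ≅ Z^4 and Ȟ^2 ≅ 0

nerve of the cover:
  W1={{x3},{x5},{x1,x3},{x1,x5},{x2,x5},{x3,x6},{x4,x5},{x5,x7},{x1,x2,x5},{x1,x3,x6}} W2={{x6},{x1,x6},{x2,x6},{x3,x6},{x4,x6},{x6,x7},{x1,x3,x6},{x1,x4,x6}} W3={{x1},{x1,x2},{x1,x3},{x1,x4},{x1,x5},{x1,x6},{x1,x7},{x1,x2,x5},{x1,x3,x6},{x1,x4,x6}} W4={{x2},{x1,x2},{x2,x5},{x2,x6},{x1,x2,x5}} W5={{x7},{x1,x7},{x5,x7},{x6,x7}} W6={{x4},{x1,x4},{x4,x5},{x4,x6},{x1,x4,x6}}
  W12={{x3,x6},{x1,x3,x6}} W13={{x1,x3},{x1,x5},{x1,x2,x5},{x1,x3,x6}} W14={{x2,x5},{x1,x2,x5}} W15={{x5,x7}} W16={{x4,x5}} W23={{x1,x6},{x1,x3,x6},{x1,x4,x6}} W24={{x2,x6}} W25={{x6,x7}} W26={{x4,x6},{x1,x4,x6}} W34={{x1,x2},{x1,x2,x5}} W35={{x1,x7}} W36={{x1,x4},{x1,x4,x6}}
  W123={{x1,x3,x6}} W134={{x1,x2,x5}} W236={{x1,x4,x6}}
components per intersection:
  W1: {{x3},{x1,x3},{x3,x6},{x1,x3,x6}} {{x5},{x1,x5},{x2,x5},{x4,x5},{x5,x7},{x1,x2,x5}}
  W2: {{x6},{x1,x6},{x2,x6},{x3,x6},{x4,x6},{x6,x7},{x1,x3,x6},{x1,x4,x6}}
  W3: {{x1},{x1,x2},{x1,x3},{x1,x4},{x1,x5},{x1,x6},{x1,x7},{x1,x2,x5},{x1,x3,x6},{x1,x4,x6}}
  W4: {{x2},{x1,x2},{x2,x5},{x2,x6},{x1,x2,x5}}
  W5: {{x7},{x1,x7},{x5,x7},{x6,x7}}
  W6: {{x4},{x1,x4},{x4,x5},{x4,x6},{x1,x4,x6}}
  W12: {{x3,x6},{x1,x3,x6}}
  W13: {{x1,x3},{x1,x3,x6}} {{x1,x5},{x1,x2,x5}}
  W14: {{x2,x5},{x1,x2,x5}}
  W15: {{x5,x7}}
  W16: {{x4,x5}}
  W23: {{x1,x6},{x1,x3,x6},{x1,x4,x6}}
  W24: {{x2,x6}}
  W25: {{x6,x7}}
  W26: {{x4,x6},{x1,x4,x6}}
  W34: {{x1,x2},{x1,x2,x5}}
  W35: {{x1,x7}}
  W36: {{x1,x4},{x1,x4,x6}}
  W123: {{x1,x3,x6}}
  W134: {{x1,x2,x5}}
  W236: {{x1,x4,x6}}
C dims 7,13,3; δ0: rk 6, SNF 1^6; δ1: rk 3, SNF 1^3
Ȟ^0 = (7 − 6) − 0 = 1, so Ȟ^0 ≅ Z
Ȟ^1 = (13 − 3) − 6 = 4, so Ȟ^1 ≅ Z^4
Ȟ^2 = (3 − 0) − 3 = 0, so Ȟ^2 ≅ 0
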